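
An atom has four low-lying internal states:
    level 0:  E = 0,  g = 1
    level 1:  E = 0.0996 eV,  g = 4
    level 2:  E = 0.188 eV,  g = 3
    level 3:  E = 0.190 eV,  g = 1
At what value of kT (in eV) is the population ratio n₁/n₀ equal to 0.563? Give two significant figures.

n₁/n₀ = (g₁/g₀) exp[−(E₁−E₀)/kT] = 0.563.
⇒ (E₁−E₀)/kT = ln((4/1)/0.563) = ln(7.105) = 1.961.
kT = 0.0996 eV / 1.961 = 0.051 eV.

0.051 eV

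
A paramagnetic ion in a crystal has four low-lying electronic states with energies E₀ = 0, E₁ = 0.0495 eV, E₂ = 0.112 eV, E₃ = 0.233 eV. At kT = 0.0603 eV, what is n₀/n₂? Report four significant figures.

6.407

n₀/n₂ = exp[−(E₀−E₂)/kT] = exp(−(-0.112 eV)/(0.0603 eV)) = exp(1.85738) = 6.407.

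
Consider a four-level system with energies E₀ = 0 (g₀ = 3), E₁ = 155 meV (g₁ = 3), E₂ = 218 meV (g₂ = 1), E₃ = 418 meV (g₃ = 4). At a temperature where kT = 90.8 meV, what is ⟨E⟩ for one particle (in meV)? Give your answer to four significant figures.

Eᵢ/kT = 0, 1.70705, 2.40088, 4.60352.
Z = Σ gᵢe^(−Eᵢ/kT) = 3·e^(−0) + 3·e^(−1.70705) + 1·e^(−2.40088) + 4·e^(−4.60352) = 3.00000 + 0.544200 + 0.0906382 + 0.0400661 = 3.67490.
⟨E⟩ = Σ Eᵢ gᵢe^(−Eᵢ/kT) / Z = (0·3.00000 + 155·0.544200 + 218·0.0906382 + 418·0.0400661) / 3.67490 = 32.89 meV.

32.89 meV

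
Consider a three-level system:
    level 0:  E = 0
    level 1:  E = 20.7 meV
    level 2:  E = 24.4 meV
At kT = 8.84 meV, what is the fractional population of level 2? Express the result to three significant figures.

0.0546

Eᵢ/kT = 0, 2.3416, 2.7602.
Z = Σ e^(−Eᵢ/kT) = e^(−0) + e^(−2.3416) + e^(−2.7602) = 1.0000 + 0.096174 + 0.063279 = 1.1595.
P₂ = e^(−E₂/kT) / Z = 0.063279/1.1595 = 0.0546.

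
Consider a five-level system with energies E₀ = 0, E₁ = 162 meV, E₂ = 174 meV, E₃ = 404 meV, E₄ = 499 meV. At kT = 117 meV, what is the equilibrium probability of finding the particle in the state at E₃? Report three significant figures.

Eᵢ/kT = 0, 1.3846, 1.4872, 3.4530, 4.2650.
Z = Σ e^(−Eᵢ/kT) = e^(−0) + e^(−1.3846) + e^(−1.4872) + e^(−3.4530) + e^(−4.2650) = 1.0000 + 0.25042 + 0.22600 + 0.031651 + 0.014052 = 1.5221.
P₃ = e^(−E₃/kT) / Z = 0.031651/1.5221 = 0.0208.

0.0208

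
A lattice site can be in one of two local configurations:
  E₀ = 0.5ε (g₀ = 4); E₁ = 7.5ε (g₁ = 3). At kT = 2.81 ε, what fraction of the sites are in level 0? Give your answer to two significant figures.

Eᵢ/kT = 0.1779, 2.669.
Z = Σ gᵢe^(−Eᵢ/kT) = 4·e^(−0.1779) + 3·e^(−2.669) = 3.348 + 0.2080 = 3.556.
P₀ = g₀ e^(−E₀/kT) / Z = 3.348/3.556 = 0.94.

0.94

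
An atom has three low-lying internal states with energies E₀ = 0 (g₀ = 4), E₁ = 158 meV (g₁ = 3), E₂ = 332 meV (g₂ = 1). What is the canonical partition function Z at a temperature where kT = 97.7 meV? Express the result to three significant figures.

Z = 4.63

Eᵢ/kT = 0, 1.6172, 3.3982.
Z = Σ gᵢe^(−Eᵢ/kT) = 4·e^(−0) + 3·e^(−1.6172) + 1·e^(−3.3982) = 4.0000 + 0.59536 + 0.033433 = 4.6288.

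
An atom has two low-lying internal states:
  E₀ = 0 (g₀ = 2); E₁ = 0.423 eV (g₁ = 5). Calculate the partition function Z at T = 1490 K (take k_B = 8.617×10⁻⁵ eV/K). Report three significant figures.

k_BT = 8.617×10⁻⁵ × 1490 K = 0.12839 eV.
Eᵢ/kT = 0, 3.2946.
Z = Σ gᵢe^(−Eᵢ/kT) = 2·e^(−0) + 5·e^(−3.2946) = 2.0000 + 0.18541 = 2.1854.

Z = 2.19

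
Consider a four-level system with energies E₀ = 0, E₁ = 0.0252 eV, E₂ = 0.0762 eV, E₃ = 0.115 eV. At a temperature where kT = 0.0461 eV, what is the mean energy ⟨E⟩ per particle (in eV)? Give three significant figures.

0.0209 eV

Eᵢ/kT = 0, 0.54664, 1.6529, 2.4946.
Z = Σ e^(−Eᵢ/kT) = e^(−0) + e^(−0.54664) + e^(−1.6529) + e^(−2.4946) = 1.0000 + 0.57889 + 0.19149 + 0.082529 = 1.8529.
⟨E⟩ = Σ Eᵢ e^(−Eᵢ/kT) / Z = (0·1.0000 + 0.0252·0.57889 + 0.0762·0.19149 + 0.115·0.082529) / 1.8529 = 0.0209 eV.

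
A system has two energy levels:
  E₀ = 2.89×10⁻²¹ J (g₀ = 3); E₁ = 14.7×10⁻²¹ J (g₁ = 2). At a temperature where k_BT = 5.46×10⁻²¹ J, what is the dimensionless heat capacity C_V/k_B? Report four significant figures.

Eᵢ/kT = 0.529304, 2.69231.
Z = Σ gᵢe^(−Eᵢ/kT) = 3·e^(−0.529304) + 2·e^(−2.69231) = 1.76704 + 0.135449 = 1.90249.
⟨E⟩ = 3.73082, ⟨E²⟩ = 23.1421.
C_V/k_B = (⟨E²⟩ − ⟨E⟩²)/(kT)² = (23.1421 − 13.9190)/29.8116 = 0.3094.

0.3094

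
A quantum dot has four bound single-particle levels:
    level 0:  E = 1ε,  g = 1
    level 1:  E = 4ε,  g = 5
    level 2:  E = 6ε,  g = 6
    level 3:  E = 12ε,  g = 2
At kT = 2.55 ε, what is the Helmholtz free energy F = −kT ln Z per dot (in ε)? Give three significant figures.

-2.13 ε

Eᵢ/kT = 0.39216, 1.5686, 2.3529, 4.7059.
Z = Σ gᵢe^(−Eᵢ/kT) = 1·e^(−0.39216) + 5·e^(−1.5686) + 6·e^(−2.3529) + 2·e^(−4.7059) = 0.67560 + 1.0417 + 0.57056 + 0.018084 = 2.3059.
F = −kT ln Z = −2.55 × ln(2.3059) = −2.55 × 0.83547 = -2.13 ε.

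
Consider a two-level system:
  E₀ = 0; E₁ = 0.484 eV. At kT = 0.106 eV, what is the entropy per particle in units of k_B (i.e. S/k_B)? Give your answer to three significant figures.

0.0573

Eᵢ/kT = 0, 4.5660.
Z = Σ e^(−Eᵢ/kT) = e^(−0) + e^(−4.5660) = 1.0000 + 0.010399 = 1.0104.
⟨E⟩ = Σ EᵢPᵢ = 0.0049813 eV.
S/k_B = ln Z + ⟨E⟩/kT = ln(1.0104) + 0.0049813/0.106 = 0.010346 + 0.046993 = 0.0573.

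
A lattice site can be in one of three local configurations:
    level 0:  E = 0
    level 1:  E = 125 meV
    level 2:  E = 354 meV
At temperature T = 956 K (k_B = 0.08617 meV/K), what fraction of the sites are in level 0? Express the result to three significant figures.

0.811

k_BT = 0.08617 × 956 K = 82.379 meV.
Eᵢ/kT = 0, 1.5174, 4.2972.
Z = Σ e^(−Eᵢ/kT) = e^(−0) + e^(−1.5174) + e^(−4.2972) = 1.0000 + 0.21928 + 0.013607 = 1.2329.
P₀ = e^(−E₀/kT) / Z = 1.0000/1.2329 = 0.811.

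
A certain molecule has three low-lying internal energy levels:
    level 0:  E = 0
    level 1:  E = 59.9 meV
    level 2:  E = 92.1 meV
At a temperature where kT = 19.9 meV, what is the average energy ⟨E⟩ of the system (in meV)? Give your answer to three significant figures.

Eᵢ/kT = 0, 3.0101, 4.6281.
Z = Σ e^(−Eᵢ/kT) = e^(−0) + e^(−3.0101) + e^(−4.6281) = 1.0000 + 0.049287 + 0.0097733 = 1.0591.
⟨E⟩ = Σ Eᵢ e^(−Eᵢ/kT) / Z = (0·1.0000 + 59.9·0.049287 + 92.1·0.0097733) / 1.0591 = 3.64 meV.

3.64 meV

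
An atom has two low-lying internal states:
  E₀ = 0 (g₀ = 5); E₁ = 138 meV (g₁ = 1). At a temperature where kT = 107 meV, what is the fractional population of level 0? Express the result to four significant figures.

Eᵢ/kT = 0, 1.28972.
Z = Σ gᵢe^(−Eᵢ/kT) = 5·e^(−0) + 1·e^(−1.28972) = 5.00000 + 0.275348 = 5.27535.
P₀ = g₀ e^(−E₀/kT) / Z = 5.00000/5.27535 = 0.9478.

0.9478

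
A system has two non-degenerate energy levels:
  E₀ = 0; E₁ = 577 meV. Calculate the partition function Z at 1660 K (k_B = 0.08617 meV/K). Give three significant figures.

Z = 1.02

k_BT = 0.08617 × 1660 K = 143.04 meV.
Eᵢ/kT = 0, 4.0338.
Z = Σ e^(−Eᵢ/kT) = e^(−0) + e^(−4.0338) = 1.0000 + 0.017707 = 1.0177.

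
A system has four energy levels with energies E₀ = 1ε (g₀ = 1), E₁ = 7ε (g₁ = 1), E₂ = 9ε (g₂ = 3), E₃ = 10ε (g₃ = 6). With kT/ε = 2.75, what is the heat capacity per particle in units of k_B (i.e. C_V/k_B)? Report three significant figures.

1.95

Eᵢ/kT = 0.36364, 2.5455, 3.2727, 3.6364.
Z = Σ gᵢe^(−Eᵢ/kT) = 1·e^(−0.36364) + 1·e^(−2.5455) + 3·e^(−3.2727) + 6·e^(−3.6364) = 0.69514 + 0.078434 + 0.11371 + 0.15808 = 1.0454.
⟨E⟩ = 3.6812 ε, ⟨E²⟩ = 28.273 ε².
C_V/k_B = (⟨E²⟩ − ⟨E⟩²)/(kT)² = (28.273 − 13.551)/7.5625 = 1.95.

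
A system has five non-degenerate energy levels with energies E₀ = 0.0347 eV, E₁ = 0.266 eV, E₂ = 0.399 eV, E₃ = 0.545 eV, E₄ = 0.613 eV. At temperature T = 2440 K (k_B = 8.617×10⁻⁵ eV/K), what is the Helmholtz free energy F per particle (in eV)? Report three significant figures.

k_BT = 8.617×10⁻⁵ × 2440 K = 0.21025 eV.
Eᵢ/kT = 0.16504, 1.2652, 1.8977, 2.5922, 2.9156.
Z = Σ e^(−Eᵢ/kT) = e^(−0.16504) + e^(−1.2652) + e^(−1.8977) + e^(−2.5922) + e^(−2.9156) = 0.84786 + 0.28218 + 0.14991 + 0.074855 + 0.054172 = 1.4090.
F = −kT ln Z = −0.21025 × ln(1.4090) = −0.21025 × 0.34288 = -0.0721 eV.

-0.0721 eV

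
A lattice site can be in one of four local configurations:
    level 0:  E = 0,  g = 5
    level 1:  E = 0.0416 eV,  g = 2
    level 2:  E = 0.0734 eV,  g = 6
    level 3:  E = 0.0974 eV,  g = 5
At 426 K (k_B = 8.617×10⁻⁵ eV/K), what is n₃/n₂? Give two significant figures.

k_BT = 8.617×10⁻⁵ × 426 K = 0.03671 eV.
n₃/n₂ = (g₃/g₂) exp[−(E₃−E₂)/kT] = (5/6) × exp(−(0.0240 eV)/(0.03671 eV)) = (5/6) × exp(-0.6538) = 0.43.

0.43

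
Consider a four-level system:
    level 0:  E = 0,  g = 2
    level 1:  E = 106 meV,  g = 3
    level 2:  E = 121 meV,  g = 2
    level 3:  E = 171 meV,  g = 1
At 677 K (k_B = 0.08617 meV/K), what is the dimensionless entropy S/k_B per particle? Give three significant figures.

k_BT = 0.08617 × 677 K = 58.337 meV.
Eᵢ/kT = 0, 1.8170, 2.0742, 2.9312.
Z = Σ gᵢe^(−Eᵢ/kT) = 2·e^(−0) + 3·e^(−1.8170) + 2·e^(−2.0742) + 1·e^(−2.9312) = 2.0000 + 0.48754 + 0.25131 + 0.053333 = 2.7922.
⟨E⟩ = Σ EᵢPᵢ = 32.665 meV.
S/k_B = ln Z + ⟨E⟩/kT = ln(2.7922) + 32.665/58.337 = 1.0268 + 0.55994 = 1.59.

1.59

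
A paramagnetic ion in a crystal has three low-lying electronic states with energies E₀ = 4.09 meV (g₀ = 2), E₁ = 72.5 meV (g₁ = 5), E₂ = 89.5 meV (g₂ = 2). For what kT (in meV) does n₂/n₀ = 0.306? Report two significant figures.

72 meV

n₂/n₀ = (g₂/g₀) exp[−(E₂−E₀)/kT] = 0.306.
⇒ (E₂−E₀)/kT = ln((2/2)/0.306) = ln(3.268) = 1.184.
kT = 85.41 meV / 1.184 = 72 meV.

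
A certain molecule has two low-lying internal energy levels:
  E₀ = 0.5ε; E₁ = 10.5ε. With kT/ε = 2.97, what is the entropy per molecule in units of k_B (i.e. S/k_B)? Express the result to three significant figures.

Eᵢ/kT = 0.16835, 3.5354.
Z = Σ e^(−Eᵢ/kT) = e^(−0.16835) + e^(−3.5354) = 0.84506 + 0.029147 = 0.87421.
⟨E⟩ = Σ EᵢPᵢ = 0.83341 ε.
S/k_B = ln Z + ⟨E⟩/kT = ln(0.87421) + 0.83341/2.97 = -0.13443 + 0.28061 = 0.146.

0.146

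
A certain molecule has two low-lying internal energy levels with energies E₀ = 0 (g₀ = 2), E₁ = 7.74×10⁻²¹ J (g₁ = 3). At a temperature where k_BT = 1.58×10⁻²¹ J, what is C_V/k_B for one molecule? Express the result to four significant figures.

0.2625

Eᵢ/kT = 0, 4.89873.
Z = Σ gᵢe^(−Eᵢ/kT) = 2·e^(−0) + 3·e^(−4.89873) = 2.00000 + 0.0223681 = 2.02237.
⟨E⟩ = 0.0856070, ⟨E²⟩ = 0.662598.
C_V/k_B = (⟨E²⟩ − ⟨E⟩²)/(kT)² = (0.662598 − 0.00732856)/2.49640 = 0.2625.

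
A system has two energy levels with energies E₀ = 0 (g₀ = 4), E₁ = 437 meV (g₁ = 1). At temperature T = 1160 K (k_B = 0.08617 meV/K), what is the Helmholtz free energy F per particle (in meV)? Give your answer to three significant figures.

k_BT = 0.08617 × 1160 K = 99.957 meV.
Eᵢ/kT = 0, 4.3719.
Z = Σ gᵢe^(−Eᵢ/kT) = 4·e^(−0) + 1·e^(−4.3719) = 4.0000 + 0.012627 = 4.0126.
F = −kT ln Z = −99.957 × ln(4.0126) = −99.957 × 1.3894 = -139 meV.

-139 meV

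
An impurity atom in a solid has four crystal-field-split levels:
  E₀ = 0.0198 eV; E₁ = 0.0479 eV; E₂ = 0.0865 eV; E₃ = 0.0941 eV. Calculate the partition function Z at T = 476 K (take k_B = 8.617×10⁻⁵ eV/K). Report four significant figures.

Z = 1.150

k_BT = 8.617×10⁻⁵ × 476 K = 0.0410169 eV.
Eᵢ/kT = 0.482728, 1.16781, 2.10889, 2.29418.
Z = Σ e^(−Eᵢ/kT) = e^(−0.482728) + e^(−1.16781) + e^(−2.10889) + e^(−2.29418) = 0.617098 + 0.311047 + 0.121373 + 0.100844 = 1.15036.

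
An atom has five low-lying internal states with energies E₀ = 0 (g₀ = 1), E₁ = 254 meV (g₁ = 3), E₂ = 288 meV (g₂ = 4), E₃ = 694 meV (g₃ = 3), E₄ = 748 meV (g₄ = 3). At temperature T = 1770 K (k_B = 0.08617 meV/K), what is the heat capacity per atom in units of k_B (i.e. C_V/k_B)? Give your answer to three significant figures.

k_BT = 0.08617 × 1770 K = 152.52 meV.
Eᵢ/kT = 0, 1.6654, 1.8883, 4.5502, 4.9043.
Z = Σ gᵢe^(−Eᵢ/kT) = 1·e^(−0) + 3·e^(−1.6654) + 4·e^(−1.8883) + 3·e^(−4.5502) + 3·e^(−4.9043) = 1.0000 + 0.56734 + 0.60532 + 0.031695 + 0.022244 = 2.2266.
⟨E⟩ = 160.37 meV, ⟨E²⟩ = 51433 meV².
C_V/k_B = (⟨E²⟩ − ⟨E⟩²)/(kT)² = (51433 − 25719)/23262 = 1.11.

1.11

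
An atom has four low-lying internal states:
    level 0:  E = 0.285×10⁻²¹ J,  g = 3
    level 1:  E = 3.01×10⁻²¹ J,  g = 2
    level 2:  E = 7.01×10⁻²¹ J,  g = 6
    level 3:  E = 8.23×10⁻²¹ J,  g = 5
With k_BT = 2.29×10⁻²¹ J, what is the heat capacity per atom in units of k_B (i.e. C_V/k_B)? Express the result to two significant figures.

1.1

Eᵢ/kT = 0.1245, 1.314, 3.061, 3.594.
Z = Σ gᵢe^(−Eᵢ/kT) = 3·e^(−0.1245) + 2·e^(−1.314) + 6·e^(−3.061) + 5·e^(−3.594) = 2.649 + 0.5375 + 0.2810 + 0.1374 = 3.605.
⟨E⟩ = 1.518, ⟨E²⟩ = 7.822.
C_V/k_B = (⟨E²⟩ − ⟨E⟩²)/(kT)² = (7.822 − 2.304)/5.244 = 1.1.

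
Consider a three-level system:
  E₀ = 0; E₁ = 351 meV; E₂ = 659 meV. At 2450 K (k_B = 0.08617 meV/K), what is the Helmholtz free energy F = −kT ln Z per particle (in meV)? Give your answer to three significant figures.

k_BT = 0.08617 × 2450 K = 211.12 meV.
Eᵢ/kT = 0, 1.6626, 3.1214.
Z = Σ e^(−Eᵢ/kT) = e^(−0) + e^(−1.6626) + e^(−3.1214) = 1.0000 + 0.18965 + 0.044095 = 1.2337.
F = −kT ln Z = −211.12 × ln(1.2337) = −211.12 × 0.21002 = -44.3 meV.

-44.3 meV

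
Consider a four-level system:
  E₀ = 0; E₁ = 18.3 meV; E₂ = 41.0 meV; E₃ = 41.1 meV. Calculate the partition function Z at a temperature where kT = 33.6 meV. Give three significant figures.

Z = 2.17

Eᵢ/kT = 0, 0.54464, 1.2202, 1.2232.
Z = Σ e^(−Eᵢ/kT) = e^(−0) + e^(−0.54464) + e^(−1.2202) + e^(−1.2232) = 1.0000 + 0.58005 + 0.29517 + 0.29429 = 2.1695.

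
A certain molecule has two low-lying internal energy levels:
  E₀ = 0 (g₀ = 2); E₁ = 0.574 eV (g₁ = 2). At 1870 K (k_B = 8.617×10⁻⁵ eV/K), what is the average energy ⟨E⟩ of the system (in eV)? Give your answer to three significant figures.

0.0158 eV

k_BT = 8.617×10⁻⁵ × 1870 K = 0.16114 eV.
Eᵢ/kT = 0, 3.5621.
Z = Σ gᵢe^(−Eᵢ/kT) = 2·e^(−0) + 2·e^(−3.5621) = 2.0000 + 0.056758 = 2.0568.
⟨E⟩ = Σ Eᵢ gᵢe^(−Eᵢ/kT) / Z = (0·2.0000 + 0.574·0.056758) / 2.0568 = 0.0158 eV.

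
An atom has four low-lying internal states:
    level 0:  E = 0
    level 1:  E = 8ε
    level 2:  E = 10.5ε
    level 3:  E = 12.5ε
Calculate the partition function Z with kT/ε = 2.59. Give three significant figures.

Eᵢ/kT = 0, 3.0888, 4.0541, 4.8263.
Z = Σ e^(−Eᵢ/kT) = e^(−0) + e^(−3.0888) + e^(−4.0541) + e^(−4.8263) = 1.0000 + 0.045557 + 0.017351 + 0.0080161 = 1.0709.

Z = 1.07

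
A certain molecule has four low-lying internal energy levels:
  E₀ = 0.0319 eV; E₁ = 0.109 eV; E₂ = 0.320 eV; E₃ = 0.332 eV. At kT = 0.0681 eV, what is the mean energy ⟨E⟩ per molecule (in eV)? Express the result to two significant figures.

Eᵢ/kT = 0.4684, 1.601, 4.699, 4.875.
Z = Σ e^(−Eᵢ/kT) = e^(−0.4684) + e^(−1.601) + e^(−4.699) + e^(−4.875) = 0.6260 + 0.2017 + 0.009104 + 0.007635 = 0.8444.
⟨E⟩ = Σ Eᵢ e^(−Eᵢ/kT) / Z = (0.0319·0.6260 + 0.109·0.2017 + 0.320·0.009104 + 0.332·0.007635) / 0.8444 = 0.056 eV.

0.056 eV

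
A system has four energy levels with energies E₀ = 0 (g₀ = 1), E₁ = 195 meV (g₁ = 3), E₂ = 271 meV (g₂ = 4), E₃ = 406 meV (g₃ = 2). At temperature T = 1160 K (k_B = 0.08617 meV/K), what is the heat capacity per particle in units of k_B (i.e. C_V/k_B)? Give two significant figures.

1.4

k_BT = 0.08617 × 1160 K = 99.96 meV.
Eᵢ/kT = 0, 1.951, 2.711, 4.062.
Z = Σ gᵢe^(−Eᵢ/kT) = 1·e^(−0) + 3·e^(−1.951) + 4·e^(−2.711) + 2·e^(−4.062) = 1.000 + 0.4264 + 0.2659 + 0.03443 = 1.727.
⟨E⟩ = 97.96 meV, ⟨E²⟩ = 23980 meV².
C_V/k_B = (⟨E²⟩ − ⟨E⟩²)/(kT)² = (23980 − 9596)/9992 = 1.4.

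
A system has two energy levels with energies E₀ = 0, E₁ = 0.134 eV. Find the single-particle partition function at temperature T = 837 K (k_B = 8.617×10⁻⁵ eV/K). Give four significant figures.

k_BT = 8.617×10⁻⁵ × 837 K = 0.0721243 eV.
Eᵢ/kT = 0, 1.85790.
Z = Σ e^(−Eᵢ/kT) = e^(−0) + e^(−1.85790) = 1.00000 + 0.156000 = 1.15600.

Z = 1.156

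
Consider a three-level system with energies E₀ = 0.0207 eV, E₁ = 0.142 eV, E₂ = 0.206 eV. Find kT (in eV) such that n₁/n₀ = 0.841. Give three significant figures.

n₁/n₀ = exp[−(E₁−E₀)/kT] = 0.841.
⇒ (E₁−E₀)/kT = ln(1/0.841) = ln(1.1891) = 0.17320.
kT = 0.1213 eV / 0.17320 = 0.700 eV.

0.700 eV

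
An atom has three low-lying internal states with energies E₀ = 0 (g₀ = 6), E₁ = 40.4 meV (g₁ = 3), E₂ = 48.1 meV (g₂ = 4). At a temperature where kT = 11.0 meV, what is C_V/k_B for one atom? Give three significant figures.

0.319

Eᵢ/kT = 0, 3.6727, 4.3727.
Z = Σ gᵢe^(−Eᵢ/kT) = 6·e^(−0) + 3·e^(−3.6727) + 4·e^(−4.3727) = 6.0000 + 0.076223 + 0.050469 = 6.1267.
⟨E⟩ = 0.89885 meV, ⟨E²⟩ = 39.364 meV².
C_V/k_B = (⟨E²⟩ − ⟨E⟩²)/(kT)² = (39.364 − 0.80793)/121.00 = 0.319.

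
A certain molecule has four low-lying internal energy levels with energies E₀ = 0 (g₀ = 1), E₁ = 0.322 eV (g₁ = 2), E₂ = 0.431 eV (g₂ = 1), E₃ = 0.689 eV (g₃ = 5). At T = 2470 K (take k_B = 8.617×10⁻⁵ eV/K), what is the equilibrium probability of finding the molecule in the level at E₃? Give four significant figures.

0.1110

k_BT = 8.617×10⁻⁵ × 2470 K = 0.212840 eV.
Eᵢ/kT = 0, 1.51287, 2.02500, 3.23717.
Z = Σ gᵢe^(−Eᵢ/kT) = 1·e^(−0) + 2·e^(−1.51287) + 1·e^(−2.02500) + 5·e^(−3.23717) = 1.00000 + 0.440554 + 0.131994 + 0.196374 = 1.76892.
P₃ = g₃ e^(−E₃/kT) / Z = 0.196374/1.76892 = 0.1110.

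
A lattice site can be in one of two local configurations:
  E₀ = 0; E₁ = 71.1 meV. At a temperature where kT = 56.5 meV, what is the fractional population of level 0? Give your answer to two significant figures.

Eᵢ/kT = 0, 1.258.
Z = Σ e^(−Eᵢ/kT) = e^(−0) + e^(−1.258) = 1.000 + 0.2842 = 1.284.
P₀ = e^(−E₀/kT) / Z = 1.000/1.284 = 0.78.

0.78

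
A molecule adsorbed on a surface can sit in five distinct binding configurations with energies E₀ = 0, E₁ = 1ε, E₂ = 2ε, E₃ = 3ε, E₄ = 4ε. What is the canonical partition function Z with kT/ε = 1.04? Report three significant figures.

Eᵢ/kT = 0, 0.96154, 1.9231, 2.8846, 3.8462.
Z = Σ e^(−Eᵢ/kT) = e^(−0) + e^(−0.96154) + e^(−1.9231) + e^(−2.8846) + e^(−3.8462) = 1.0000 + 0.38230 + 0.14615 + 0.055877 + 0.021361 = 1.6057.

Z = 1.61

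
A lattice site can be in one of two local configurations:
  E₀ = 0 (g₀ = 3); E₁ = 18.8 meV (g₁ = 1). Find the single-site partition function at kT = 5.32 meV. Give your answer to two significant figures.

Eᵢ/kT = 0, 3.534.
Z = Σ gᵢe^(−Eᵢ/kT) = 3·e^(−0) + 1·e^(−3.534) = 3.000 + 0.02919 = 3.029.

Z = 3.0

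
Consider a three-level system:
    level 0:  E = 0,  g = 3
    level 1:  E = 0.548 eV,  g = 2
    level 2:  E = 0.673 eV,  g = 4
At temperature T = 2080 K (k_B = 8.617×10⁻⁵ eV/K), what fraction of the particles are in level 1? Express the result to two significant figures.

k_BT = 8.617×10⁻⁵ × 2080 K = 0.1792 eV.
Eᵢ/kT = 0, 3.058, 3.756.
Z = Σ gᵢe^(−Eᵢ/kT) = 3·e^(−0) + 2·e^(−3.058) + 4·e^(−3.756) = 3.000 + 0.09396 + 0.09351 = 3.187.
P₁ = g₁ e^(−E₁/kT) / Z = 0.09396/3.187 = 0.029.

0.029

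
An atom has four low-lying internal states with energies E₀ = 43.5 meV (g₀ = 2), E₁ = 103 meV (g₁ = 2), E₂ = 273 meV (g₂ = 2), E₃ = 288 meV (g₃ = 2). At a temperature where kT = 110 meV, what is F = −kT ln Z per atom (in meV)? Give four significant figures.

Eᵢ/kT = 0.395455, 0.936364, 2.48182, 2.61818.
Z = Σ gᵢe^(−Eᵢ/kT) = 2·e^(−0.395455) + 2·e^(−0.936364) + 2·e^(−2.48182) + 2·e^(−2.61818) = 1.34675 + 0.784101 + 0.167182 + 0.145871 = 2.44390.
F = −kT ln Z = −110 × ln(2.44390) = −110 × 0.893595 = -98.30 meV.

-98.30 meV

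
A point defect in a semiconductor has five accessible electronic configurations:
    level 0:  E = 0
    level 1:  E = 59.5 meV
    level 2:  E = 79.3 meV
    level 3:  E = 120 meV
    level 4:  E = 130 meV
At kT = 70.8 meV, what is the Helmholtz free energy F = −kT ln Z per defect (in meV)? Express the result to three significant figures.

Eᵢ/kT = 0, 0.84040, 1.1201, 1.6949, 1.8362.
Z = Σ e^(−Eᵢ/kT) = e^(−0) + e^(−0.84040) + e^(−1.1201) + e^(−1.6949) + e^(−1.8362) = 1.0000 + 0.43154 + 0.32625 + 0.18362 + 0.15942 = 2.1008.
F = −kT ln Z = −70.8 × ln(2.1008) = −70.8 × 0.74232 = -52.6 meV.

-52.6 meV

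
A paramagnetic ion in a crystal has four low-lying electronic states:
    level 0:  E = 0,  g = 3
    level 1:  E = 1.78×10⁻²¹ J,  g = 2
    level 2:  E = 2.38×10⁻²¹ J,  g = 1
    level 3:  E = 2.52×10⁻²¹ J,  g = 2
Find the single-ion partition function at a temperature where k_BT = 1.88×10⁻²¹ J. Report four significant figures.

Z = 4.581

Eᵢ/kT = 0, 0.946809, 1.26596, 1.34043.
Z = Σ gᵢe^(−Eᵢ/kT) = 3·e^(−0) + 2·e^(−0.946809) + 1·e^(−1.26596) + 2·e^(−1.34043) = 3.00000 + 0.775954 + 0.281968 + 0.523466 = 4.58139.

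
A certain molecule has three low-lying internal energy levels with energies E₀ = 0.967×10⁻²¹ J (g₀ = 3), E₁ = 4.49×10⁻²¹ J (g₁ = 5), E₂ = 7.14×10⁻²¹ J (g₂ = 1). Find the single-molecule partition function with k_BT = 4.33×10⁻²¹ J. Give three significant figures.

Z = 4.36

Eᵢ/kT = 0.22333, 1.0370, 1.6490.
Z = Σ gᵢe^(−Eᵢ/kT) = 3·e^(−0.22333) + 5·e^(−1.0370) + 1·e^(−1.6490) = 2.3996 + 1.7726 + 0.19224 = 4.3644.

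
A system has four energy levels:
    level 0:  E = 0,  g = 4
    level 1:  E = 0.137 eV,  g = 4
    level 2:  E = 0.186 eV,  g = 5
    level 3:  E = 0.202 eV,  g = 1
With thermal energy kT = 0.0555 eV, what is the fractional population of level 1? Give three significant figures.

0.0746

Eᵢ/kT = 0, 2.4685, 3.3514, 3.6396.
Z = Σ gᵢe^(−Eᵢ/kT) = 4·e^(−0) + 4·e^(−2.4685) + 5·e^(−3.3514) + 1·e^(−3.6396) = 4.0000 + 0.33885 + 0.17518 + 0.026263 = 4.5403.
P₁ = g₁ e^(−E₁/kT) / Z = 0.33885/4.5403 = 0.0746.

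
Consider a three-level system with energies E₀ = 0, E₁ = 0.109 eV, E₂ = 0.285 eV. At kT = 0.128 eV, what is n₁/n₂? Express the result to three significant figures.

n₁/n₂ = exp[−(E₁−E₂)/kT] = exp(−(-0.176 eV)/(0.128 eV)) = exp(1.3750) = 3.96.

3.96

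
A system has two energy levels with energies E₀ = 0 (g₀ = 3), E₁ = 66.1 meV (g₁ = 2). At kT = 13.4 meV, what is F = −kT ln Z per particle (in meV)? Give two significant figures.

-15 meV

Eᵢ/kT = 0, 4.933.
Z = Σ gᵢe^(−Eᵢ/kT) = 3·e^(−0) + 2·e^(−4.933) = 3.000 + 0.01441 = 3.014.
F = −kT ln Z = −13.4 × ln(3.014) = −13.4 × 1.103 = -15 meV.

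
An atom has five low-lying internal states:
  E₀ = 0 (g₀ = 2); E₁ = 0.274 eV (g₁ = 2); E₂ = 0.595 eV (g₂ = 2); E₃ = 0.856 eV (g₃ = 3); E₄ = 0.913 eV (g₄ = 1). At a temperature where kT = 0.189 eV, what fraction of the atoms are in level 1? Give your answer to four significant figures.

0.1808

Eᵢ/kT = 0, 1.44974, 3.14815, 4.52910, 4.83069.
Z = Σ gᵢe^(−Eᵢ/kT) = 2·e^(−0) + 2·e^(−1.44974) + 2·e^(−3.14815) + 3·e^(−4.52910) + 1·e^(−4.83069) = 2.00000 + 0.469263 + 0.0858630 + 0.0323711 + 0.00798101 = 2.59548.
P₁ = g₁ e^(−E₁/kT) / Z = 0.469263/2.59548 = 0.1808.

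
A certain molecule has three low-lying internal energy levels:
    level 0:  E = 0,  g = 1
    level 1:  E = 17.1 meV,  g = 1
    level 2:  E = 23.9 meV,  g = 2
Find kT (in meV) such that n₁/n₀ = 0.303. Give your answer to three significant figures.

n₁/n₀ = (g₁/g₀) exp[−(E₁−E₀)/kT] = 0.303.
⇒ (E₁−E₀)/kT = ln((1/1)/0.303) = ln(3.3003) = 1.1940.
kT = 17.1 meV / 1.1940 = 14.3 meV.

14.3 meV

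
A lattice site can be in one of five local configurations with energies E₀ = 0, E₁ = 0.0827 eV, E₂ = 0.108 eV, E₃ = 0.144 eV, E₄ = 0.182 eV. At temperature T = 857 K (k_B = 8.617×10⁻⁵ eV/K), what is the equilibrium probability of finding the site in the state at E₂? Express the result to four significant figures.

k_BT = 8.617×10⁻⁵ × 857 K = 0.0738477 eV.
Eᵢ/kT = 0, 1.11987, 1.46247, 1.94996, 2.46453.
Z = Σ e^(−Eᵢ/kT) = e^(−0) + e^(−1.11987) + e^(−1.46247) + e^(−1.94996) + e^(−2.46453) = 1.00000 + 0.326322 + 0.231663 + 0.142280 + 0.0850488 = 1.78531.
P₂ = e^(−E₂/kT) / Z = 0.231663/1.78531 = 0.1298.

0.1298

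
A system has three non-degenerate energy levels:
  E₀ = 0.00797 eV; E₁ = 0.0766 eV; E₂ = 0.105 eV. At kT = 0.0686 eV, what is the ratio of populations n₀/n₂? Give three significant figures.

n₀/n₂ = exp[−(E₀−E₂)/kT] = exp(−(-0.09703 eV)/(0.0686 eV)) = exp(1.4144) = 4.11.

4.11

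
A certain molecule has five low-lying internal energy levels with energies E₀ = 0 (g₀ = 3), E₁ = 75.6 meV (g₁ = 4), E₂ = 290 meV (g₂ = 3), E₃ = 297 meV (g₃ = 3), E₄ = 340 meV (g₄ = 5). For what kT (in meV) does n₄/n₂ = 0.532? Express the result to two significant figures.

n₄/n₂ = (g₄/g₂) exp[−(E₄−E₂)/kT] = 0.532.
⇒ (E₄−E₂)/kT = ln((5/3)/0.532) = ln(3.133) = 1.142.
kT = 50 meV / 1.142 = 44 meV.

44 meV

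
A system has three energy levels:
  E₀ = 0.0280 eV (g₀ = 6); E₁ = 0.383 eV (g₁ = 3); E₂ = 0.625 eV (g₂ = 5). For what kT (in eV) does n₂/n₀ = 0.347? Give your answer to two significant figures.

n₂/n₀ = (g₂/g₀) exp[−(E₂−E₀)/kT] = 0.347.
⇒ (E₂−E₀)/kT = ln((5/6)/0.347) = ln(2.402) = 0.8763.
kT = 0.5970 eV / 0.8763 = 0.68 eV.

0.68 eV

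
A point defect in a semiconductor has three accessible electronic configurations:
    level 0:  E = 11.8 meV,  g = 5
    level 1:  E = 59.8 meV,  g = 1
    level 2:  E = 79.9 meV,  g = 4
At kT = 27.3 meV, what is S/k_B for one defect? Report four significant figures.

1.910

Eᵢ/kT = 0.432234, 2.19048, 2.92674.
Z = Σ gᵢe^(−Eᵢ/kT) = 5·e^(−0.432234) + 1·e^(−2.19048) + 4·e^(−2.92674) = 3.24529 + 0.111863 + 0.214286 = 3.57144.
⟨E⟩ = Σ EᵢPᵢ = 17.3894 meV.
S/k_B = ln Z + ⟨E⟩/kT = ln(3.57144) + 17.3894/27.3 = 1.27297 + 0.636974 = 1.910.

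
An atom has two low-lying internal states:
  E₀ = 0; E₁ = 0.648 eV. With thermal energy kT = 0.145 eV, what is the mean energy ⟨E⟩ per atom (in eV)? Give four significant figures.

Eᵢ/kT = 0, 4.46897.
Z = Σ e^(−Eᵢ/kT) = e^(−0) + e^(−4.46897) = 1.00000 + 0.0114591 = 1.01146.
⟨E⟩ = Σ Eᵢ e^(−Eᵢ/kT) / Z = (0·1.00000 + 0.648·0.0114591) / 1.01146 = 0.007341 eV.

0.007341 eV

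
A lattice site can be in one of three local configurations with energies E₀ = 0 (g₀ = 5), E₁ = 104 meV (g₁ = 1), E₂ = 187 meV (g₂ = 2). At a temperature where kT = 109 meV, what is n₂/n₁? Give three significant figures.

0.934

n₂/n₁ = (g₂/g₁) exp[−(E₂−E₁)/kT] = (2/1) × exp(−(83 meV)/(109 meV)) = (2/1) × exp(-0.76147) = 0.934.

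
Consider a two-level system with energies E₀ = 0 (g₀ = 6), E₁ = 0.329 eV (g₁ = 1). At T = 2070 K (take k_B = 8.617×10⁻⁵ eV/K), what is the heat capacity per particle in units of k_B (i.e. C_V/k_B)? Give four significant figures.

k_BT = 8.617×10⁻⁵ × 2070 K = 0.178372 eV.
Eᵢ/kT = 0, 1.84446.
Z = Σ gᵢe^(−Eᵢ/kT) = 6·e^(−0) + 1·e^(−1.84446) = 6.00000 + 0.158111 = 6.15811.
⟨E⟩ = 0.00844716 eV, ⟨E²⟩ = 0.00277911 eV².
C_V/k_B = (⟨E²⟩ − ⟨E⟩²)/(kT)² = (0.00277911 − 0.0000713545)/0.0318166 = 0.08511.

0.08511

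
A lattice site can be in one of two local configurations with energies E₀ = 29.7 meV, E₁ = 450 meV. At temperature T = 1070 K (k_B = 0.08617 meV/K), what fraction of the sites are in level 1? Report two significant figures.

0.010

k_BT = 0.08617 × 1070 K = 92.20 meV.
Eᵢ/kT = 0.3221, 4.881.
Z = Σ e^(−Eᵢ/kT) = e^(−0.3221) + e^(−4.881) = 0.7246 + 0.007589 = 0.7322.
P₁ = e^(−E₁/kT) / Z = 0.007589/0.7322 = 0.010.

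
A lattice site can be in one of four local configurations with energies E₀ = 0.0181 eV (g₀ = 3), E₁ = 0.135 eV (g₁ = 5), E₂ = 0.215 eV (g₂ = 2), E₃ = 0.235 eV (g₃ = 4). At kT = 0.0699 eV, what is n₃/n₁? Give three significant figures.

0.191

n₃/n₁ = (g₃/g₁) exp[−(E₃−E₁)/kT] = (4/5) × exp(−(0.100 eV)/(0.0699 eV)) = (4/5) × exp(-1.4306) = 0.191.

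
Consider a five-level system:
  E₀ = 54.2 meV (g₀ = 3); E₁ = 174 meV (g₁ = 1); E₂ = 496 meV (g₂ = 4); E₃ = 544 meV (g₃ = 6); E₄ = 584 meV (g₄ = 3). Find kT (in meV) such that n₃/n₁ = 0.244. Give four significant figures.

n₃/n₁ = (g₃/g₁) exp[−(E₃−E₁)/kT] = 0.244.
⇒ (E₃−E₁)/kT = ln((6/1)/0.244) = ln(24.5902) = 3.20235.
kT = 370 meV / 3.20235 = 115.5 meV.

115.5 meV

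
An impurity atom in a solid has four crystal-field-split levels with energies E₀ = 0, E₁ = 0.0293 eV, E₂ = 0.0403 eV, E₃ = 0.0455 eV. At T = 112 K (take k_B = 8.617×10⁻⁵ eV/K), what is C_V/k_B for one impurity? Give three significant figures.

k_BT = 8.617×10⁻⁵ × 112 K = 0.0096510 eV.
Eᵢ/kT = 0, 3.0360, 4.1757, 4.7145.
Z = Σ e^(−Eᵢ/kT) = e^(−0) + e^(−3.0360) + e^(−4.1757) + e^(−4.7145) = 1.0000 + 0.048027 + 0.015364 + 0.0089643 = 1.0724.
⟨E⟩ = 0.0022699 eV, ⟨E²⟩ = 0.000079020 eV².
C_V/k_B = (⟨E²⟩ − ⟨E⟩²)/(kT)² = (0.000079020 − 0.0000051524)/0.000093142 = 0.793.

0.793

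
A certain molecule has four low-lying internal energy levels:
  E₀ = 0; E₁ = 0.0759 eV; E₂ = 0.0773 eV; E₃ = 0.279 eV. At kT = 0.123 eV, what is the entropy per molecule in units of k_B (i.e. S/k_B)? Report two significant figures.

1.2

Eᵢ/kT = 0, 0.6171, 0.6285, 2.268.
Z = Σ e^(−Eᵢ/kT) = e^(−0) + e^(−0.6171) + e^(−0.6285) + e^(−2.268) = 1.000 + 0.5395 + 0.5334 + 0.1035 = 2.176.
⟨E⟩ = Σ EᵢPᵢ = 0.05104 eV.
S/k_B = ln Z + ⟨E⟩/kT = ln(2.176) + 0.05104/0.123 = 0.7775 + 0.4150 = 1.2.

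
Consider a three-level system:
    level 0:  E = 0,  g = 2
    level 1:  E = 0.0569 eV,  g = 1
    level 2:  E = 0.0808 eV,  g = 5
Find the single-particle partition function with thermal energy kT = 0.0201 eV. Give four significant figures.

Z = 2.149

Eᵢ/kT = 0, 2.83085, 4.01990.
Z = Σ gᵢe^(−Eᵢ/kT) = 2·e^(−0) + 1·e^(−2.83085) + 5·e^(−4.01990) = 2.00000 + 0.0589627 + 0.0897738 = 2.14874.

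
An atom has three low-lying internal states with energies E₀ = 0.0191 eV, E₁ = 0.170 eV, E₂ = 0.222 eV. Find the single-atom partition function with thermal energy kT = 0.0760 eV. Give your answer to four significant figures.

Z = 0.9384

Eᵢ/kT = 0.251316, 2.23684, 2.92105.
Z = Σ e^(−Eᵢ/kT) = e^(−0.251316) + e^(−2.23684) + e^(−2.92105) = 0.777777 + 0.106795 + 0.0538771 = 0.938449.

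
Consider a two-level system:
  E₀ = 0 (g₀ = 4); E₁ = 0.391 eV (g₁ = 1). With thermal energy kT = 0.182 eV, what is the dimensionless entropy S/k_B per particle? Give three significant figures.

1.48

Eᵢ/kT = 0, 2.1484.
Z = Σ gᵢe^(−Eᵢ/kT) = 4·e^(−0) + 1·e^(−2.1484) = 4.0000 + 0.11667 = 4.1167.
⟨E⟩ = Σ EᵢPᵢ = 0.011081 eV.
S/k_B = ln Z + ⟨E⟩/kT = ln(4.1167) + 0.011081/0.182 = 1.4151 + 0.060885 = 1.48.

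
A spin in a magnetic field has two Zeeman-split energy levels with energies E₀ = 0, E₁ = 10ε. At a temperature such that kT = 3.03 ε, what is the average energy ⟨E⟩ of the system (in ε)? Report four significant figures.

Eᵢ/kT = 0, 3.30033.
Z = Σ e^(−Eᵢ/kT) = e^(−0) + e^(−3.30033) = 1.00000 + 0.0368710 = 1.03687.
⟨E⟩ = Σ Eᵢ e^(−Eᵢ/kT) / Z = (0·1.00000 + 10·0.0368710) / 1.03687 = 0.3556 ε.

0.3556 ε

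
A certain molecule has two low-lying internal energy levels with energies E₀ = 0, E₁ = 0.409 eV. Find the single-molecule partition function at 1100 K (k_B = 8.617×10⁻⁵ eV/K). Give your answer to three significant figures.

Z = 1.01

k_BT = 8.617×10⁻⁵ × 1100 K = 0.094787 eV.
Eᵢ/kT = 0, 4.3149.
Z = Σ e^(−Eᵢ/kT) = e^(−0) + e^(−4.3149) = 1.0000 + 0.013368 = 1.0134.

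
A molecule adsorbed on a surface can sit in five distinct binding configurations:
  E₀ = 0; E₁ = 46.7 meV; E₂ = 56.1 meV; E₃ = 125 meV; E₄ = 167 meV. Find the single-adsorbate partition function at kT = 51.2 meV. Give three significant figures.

Eᵢ/kT = 0, 0.91211, 1.0957, 2.4414, 3.2617.
Z = Σ e^(−Eᵢ/kT) = e^(−0) + e^(−0.91211) + e^(−1.0957) + e^(−2.4414) + e^(−3.2617) = 1.0000 + 0.40168 + 0.33431 + 0.087039 + 0.038323 = 1.8614.

Z = 1.86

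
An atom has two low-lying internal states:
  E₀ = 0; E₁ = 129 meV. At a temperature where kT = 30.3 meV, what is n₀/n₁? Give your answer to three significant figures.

70.6

n₀/n₁ = exp[−(E₀−E₁)/kT] = exp(−(-129 meV)/(30.3 meV)) = exp(4.2574) = 70.6.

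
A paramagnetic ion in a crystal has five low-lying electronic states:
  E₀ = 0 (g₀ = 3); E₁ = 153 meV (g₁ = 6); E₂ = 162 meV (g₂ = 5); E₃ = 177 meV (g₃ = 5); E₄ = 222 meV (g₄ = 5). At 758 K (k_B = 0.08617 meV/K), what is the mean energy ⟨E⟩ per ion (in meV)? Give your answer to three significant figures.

k_BT = 0.08617 × 758 K = 65.317 meV.
Eᵢ/kT = 0, 2.3424, 2.4802, 2.7099, 3.3988.
Z = Σ gᵢe^(−Eᵢ/kT) = 3·e^(−0) + 6·e^(−2.3424) + 5·e^(−2.4802) + 5·e^(−2.7099) + 5·e^(−3.3988) = 3.0000 + 0.57658 + 0.41863 + 0.33272 + 0.16707 = 4.4950.
⟨E⟩ = Σ Eᵢ gᵢe^(−Eᵢ/kT) / Z = (0·3.0000 + 153·0.57658 + 162·0.41863 + 177·0.33272 + 222·0.16707) / 4.4950 = 56.1 meV.

56.1 meV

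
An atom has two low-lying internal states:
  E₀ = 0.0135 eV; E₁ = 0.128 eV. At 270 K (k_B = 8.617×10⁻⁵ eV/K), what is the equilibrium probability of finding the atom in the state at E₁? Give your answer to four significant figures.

k_BT = 8.617×10⁻⁵ × 270 K = 0.0232659 eV.
Eᵢ/kT = 0.580248, 5.50161.
Z = Σ e^(−Eᵢ/kT) = e^(−0.580248) + e^(−5.50161) = 0.559760 + 0.00408020 = 0.563840.
P₁ = e^(−E₁/kT) / Z = 0.00408020/0.563840 = 0.007236.

0.007236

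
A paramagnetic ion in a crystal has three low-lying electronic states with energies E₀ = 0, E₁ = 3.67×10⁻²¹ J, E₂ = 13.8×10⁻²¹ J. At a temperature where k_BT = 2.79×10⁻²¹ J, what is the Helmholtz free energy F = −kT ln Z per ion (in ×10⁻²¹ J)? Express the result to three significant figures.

Eᵢ/kT = 0, 1.3154, 4.9462.
Z = Σ e^(−Eᵢ/kT) = e^(−0) + e^(−1.3154) + e^(−4.9462) = 1.0000 + 0.26837 + 0.0071104 = 1.2755.
F = −kT ln Z = −2.79 × ln(1.2755) = −2.79 × 0.24334 = -0.679 ×10⁻²¹ J.

-0.679 ×10⁻²¹ J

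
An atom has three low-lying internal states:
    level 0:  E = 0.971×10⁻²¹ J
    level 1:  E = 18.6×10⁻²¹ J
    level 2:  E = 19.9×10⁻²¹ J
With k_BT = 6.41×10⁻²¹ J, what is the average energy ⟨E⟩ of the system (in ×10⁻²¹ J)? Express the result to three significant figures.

Eᵢ/kT = 0.15148, 2.9017, 3.1045.
Z = Σ e^(−Eᵢ/kT) = e^(−0.15148) + e^(−2.9017) + e^(−3.1045) = 0.85944 + 0.054930 + 0.044847 = 0.95922.
⟨E⟩ = Σ Eᵢ e^(−Eᵢ/kT) / Z = (0.971·0.85944 + 18.6·0.054930 + 19.9·0.044847) / 0.95922 = 2.87 ×10⁻²¹ J.

2.87 ×10⁻²¹ J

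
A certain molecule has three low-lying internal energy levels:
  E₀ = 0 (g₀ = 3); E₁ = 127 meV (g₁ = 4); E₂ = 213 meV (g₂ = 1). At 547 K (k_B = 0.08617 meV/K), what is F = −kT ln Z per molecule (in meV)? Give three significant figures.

k_BT = 0.08617 × 547 K = 47.135 meV.
Eᵢ/kT = 0, 2.6944, 4.5189.
Z = Σ gᵢe^(−Eᵢ/kT) = 3·e^(−0) + 4·e^(−2.6944) + 1·e^(−4.5189) = 3.0000 + 0.27033 + 0.010901 = 3.2812.
F = −kT ln Z = −47.135 × ln(3.2812) = −47.135 × 1.1882 = -56.0 meV.

-56.0 meV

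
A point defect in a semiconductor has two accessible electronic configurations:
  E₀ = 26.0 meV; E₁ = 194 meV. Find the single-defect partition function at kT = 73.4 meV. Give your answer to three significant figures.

Z = 0.773

Eᵢ/kT = 0.35422, 2.6431.
Z = Σ e^(−Eᵢ/kT) = e^(−0.35422) + e^(−2.6431) = 0.70172 + 0.071140 = 0.77286.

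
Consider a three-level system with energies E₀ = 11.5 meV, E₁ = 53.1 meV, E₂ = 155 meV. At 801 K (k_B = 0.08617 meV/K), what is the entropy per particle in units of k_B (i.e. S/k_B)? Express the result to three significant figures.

0.867

k_BT = 0.08617 × 801 K = 69.022 meV.
Eᵢ/kT = 0.16661, 0.76932, 2.2457.
Z = Σ e^(−Eᵢ/kT) = e^(−0.16661) + e^(−0.76932) + e^(−2.2457) = 0.84653 + 0.46333 + 0.10585 = 1.4157.
⟨E⟩ = Σ EᵢPᵢ = 35.844 meV.
S/k_B = ln Z + ⟨E⟩/kT = ln(1.4157) + 35.844/69.022 = 0.34762 + 0.51931 = 0.867.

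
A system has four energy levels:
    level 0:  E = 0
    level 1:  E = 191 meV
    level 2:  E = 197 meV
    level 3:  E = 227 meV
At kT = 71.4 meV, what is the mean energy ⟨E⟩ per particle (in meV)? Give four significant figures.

Eᵢ/kT = 0, 2.67507, 2.75910, 3.17927.
Z = Σ e^(−Eᵢ/kT) = e^(−0) + e^(−2.67507) + e^(−2.75910) + e^(−3.17927) = 1.00000 + 0.0689020 + 0.0633488 + 0.0416160 = 1.17387.
⟨E⟩ = Σ Eᵢ e^(−Eᵢ/kT) / Z = (0·1.00000 + 191·0.0689020 + 197·0.0633488 + 227·0.0416160) / 1.17387 = 29.89 meV.

29.89 meV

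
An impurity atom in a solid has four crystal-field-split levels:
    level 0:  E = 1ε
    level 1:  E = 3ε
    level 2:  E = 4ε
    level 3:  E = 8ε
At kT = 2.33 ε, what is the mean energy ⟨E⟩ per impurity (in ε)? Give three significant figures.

Eᵢ/kT = 0.42918, 1.2876, 1.7167, 3.4335.
Z = Σ e^(−Eᵢ/kT) = e^(−0.42918) + e^(−1.2876) + e^(−1.7167) + e^(−3.4335) = 0.65104 + 0.27593 + 0.17966 + 0.032274 = 1.1389.
⟨E⟩ = Σ Eᵢ e^(−Eᵢ/kT) / Z = (1·0.65104 + 3·0.27593 + 4·0.17966 + 8·0.032274) / 1.1389 = 2.16 ε.

2.16 ε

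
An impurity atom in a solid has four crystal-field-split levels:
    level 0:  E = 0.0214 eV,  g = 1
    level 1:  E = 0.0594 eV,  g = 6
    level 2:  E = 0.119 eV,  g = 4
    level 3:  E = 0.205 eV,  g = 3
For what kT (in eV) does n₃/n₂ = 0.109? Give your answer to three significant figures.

n₃/n₂ = (g₃/g₂) exp[−(E₃−E₂)/kT] = 0.109.
⇒ (E₃−E₂)/kT = ln((3/4)/0.109) = ln(6.8807) = 1.9287.
kT = 0.086 eV / 1.9287 = 0.0446 eV.

0.0446 eV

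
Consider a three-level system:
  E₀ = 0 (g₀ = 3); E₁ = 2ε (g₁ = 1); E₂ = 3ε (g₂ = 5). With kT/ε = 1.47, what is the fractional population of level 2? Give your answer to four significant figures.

0.1663

Eᵢ/kT = 0, 1.36054, 2.04082.
Z = Σ gᵢe^(−Eᵢ/kT) = 3·e^(−0) + 1·e^(−1.36054) + 5·e^(−2.04082) = 3.00000 + 0.256522 + 0.649611 = 3.90613.
P₂ = g₂ e^(−E₂/kT) / Z = 0.649611/3.90613 = 0.1663.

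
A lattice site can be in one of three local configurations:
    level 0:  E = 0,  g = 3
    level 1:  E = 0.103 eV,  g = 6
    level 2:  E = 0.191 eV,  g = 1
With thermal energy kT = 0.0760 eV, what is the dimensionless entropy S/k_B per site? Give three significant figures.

Eᵢ/kT = 0, 1.3553, 2.5132.
Z = Σ gᵢe^(−Eᵢ/kT) = 3·e^(−0) + 6·e^(−1.3553) + 1·e^(−2.5132) = 3.0000 + 1.5472 + 0.081009 = 4.6282.
⟨E⟩ = Σ EᵢPᵢ = 0.037776 eV.
S/k_B = ln Z + ⟨E⟩/kT = ln(4.6282) + 0.037776/0.0760 = 1.5322 + 0.49705 = 2.03.

2.03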